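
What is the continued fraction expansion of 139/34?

[4; 11, 3]

Run the Euclidean algorithm on 139 and 34; the successive quotients are the partial quotients a_0, a_1, ... (each step inverts the fractional part left over by the previous one):
  139 = 4*34 + 3, so a_0 = 4.
  34 = 11*3 + 1, so a_1 = 11.
  3 = 3*1 + 0, so a_2 = 3.
The remainder reaches 0 after 3 divisions, so the expansion has 3 partial quotients, read off in order.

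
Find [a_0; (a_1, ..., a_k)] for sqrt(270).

Write x_i = (sqrt(270) + m_i)/d_i with (m_0, d_0) = (0, 1). a_0 = floor(sqrt(270)) = 16, since 16^2 = 256 <= 270 < 289 = 17^2.
Iterate m_{i+1} = d_i*a_i - m_i, d_{i+1} = (270 - m_{i+1}^2)/d_i, a_{i+1} = floor((a_0 + m_{i+1})/d_{i+1}):
  m_1 = 1*16 - 0 = 16, d_1 = (270 - 16^2)/1 = 14/1 = 14, a_1 = floor((16 + 16)/14) = 2.
  m_2 = 14*2 - 16 = 12, d_2 = (270 - 12^2)/14 = 126/14 = 9, a_2 = floor((16 + 12)/9) = 3.
  m_3 = 9*3 - 12 = 15, d_3 = (270 - 15^2)/9 = 45/9 = 5, a_3 = floor((16 + 15)/5) = 6.
  m_4 = 5*6 - 15 = 15, d_4 = (270 - 15^2)/5 = 45/5 = 9, a_4 = floor((16 + 15)/9) = 3.
  m_5 = 9*3 - 15 = 12, d_5 = (270 - 12^2)/9 = 126/9 = 14, a_5 = floor((16 + 12)/14) = 2.
  m_6 = 14*2 - 12 = 16, d_6 = (270 - 16^2)/14 = 14/14 = 1, a_6 = floor((16 + 16)/1) = 32.
  m_7 = 1*32 - 16 = 16, d_7 = (270 - 16^2)/1 = 14/1 = 14: (m_7, d_7) = (m_1, d_1) = (16, 14), so from here the quotients repeat a_1, ..., a_6; the period length is 6.
Hence the expansion of sqrt(270) is a_0 = 16 followed by the repeating block 2, 3, 6, 3, 2, 32 (period 6).

[16; (2, 3, 6, 3, 2, 32)]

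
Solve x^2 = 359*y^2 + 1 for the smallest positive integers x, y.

(x, y) = (360, 19)

First expand sqrt(359) as a continued fraction. With x_i = (sqrt(359) + m_i)/d_i and (m_0, d_0) = (0, 1): a_0 = floor(sqrt(359)) = 18, since 18^2 = 324 <= 359 < 361 = 19^2.
Iterate m_{i+1} = d_i*a_i - m_i, d_{i+1} = (359 - m_{i+1}^2)/d_i, a_{i+1} = floor((a_0 + m_{i+1})/d_{i+1}):
  m_1 = 1*18 - 0 = 18, d_1 = (359 - 18^2)/1 = 35/1 = 35, a_1 = floor((18 + 18)/35) = 1.
  m_2 = 35*1 - 18 = 17, d_2 = (359 - 17^2)/35 = 70/35 = 2, a_2 = floor((18 + 17)/2) = 17.
  m_3 = 2*17 - 17 = 17, d_3 = (359 - 17^2)/2 = 70/2 = 35, a_3 = floor((18 + 17)/35) = 1.
  m_4 = 35*1 - 17 = 18, d_4 = (359 - 18^2)/35 = 35/35 = 1, a_4 = floor((18 + 18)/1) = 36.
  m_5 = 1*36 - 18 = 18, d_5 = (359 - 18^2)/1 = 35/1 = 35: (m_5, d_5) = (m_1, d_1) = (18, 35), so from here the quotients repeat a_1, ..., a_4; the period length is 4.
So sqrt(359) = [18; (1, 17, 1, 36)] with period length k = 4.
k is even, so the fundamental solution of x^2 - 359y^2 = 1 is (p_{k-1}, q_{k-1}) = (p_3, q_3); compute convergents through index 3.
Convergents (p_i = a_i*p_{i-1} + p_{i-2}, q_i = a_i*q_{i-1} + q_{i-2} with p_{-2}=0, p_{-1}=1, q_{-2}=1, q_{-1}=0):
  i=0: a_0=18, p_0 = 18*1 + 0 = 18, q_0 = 18*0 + 1 = 1.
  i=1: a_1=1, p_1 = 1*18 + 1 = 19, q_1 = 1*1 + 0 = 1.
  i=2: a_2=17, p_2 = 17*19 + 18 = 341, q_2 = 17*1 + 1 = 18.
  i=3: a_3=1, p_3 = 1*341 + 19 = 360, q_3 = 1*18 + 1 = 19.
Check: 360^2 - 359*19^2 = 129600 - 129599 = 1, so (x, y) = (360, 19) solves the equation, and by the theorem it is the least positive solution.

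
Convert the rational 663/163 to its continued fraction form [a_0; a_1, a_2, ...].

Run the Euclidean algorithm on 663 and 163; the successive quotients are the partial quotients a_0, a_1, ... (each step inverts the fractional part left over by the previous one):
  663 = 4*163 + 11, so a_0 = 4.
  163 = 14*11 + 9, so a_1 = 14.
  11 = 1*9 + 2, so a_2 = 1.
  9 = 4*2 + 1, so a_3 = 4.
  2 = 2*1 + 0, so a_4 = 2.
The remainder reaches 0 after 5 divisions, so the expansion has 5 partial quotients, read off in order.

[4; 14, 1, 4, 2]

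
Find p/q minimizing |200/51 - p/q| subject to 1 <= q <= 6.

Expand x = 200/51 as a continued fraction with the Euclidean algorithm:
  200 = 3*51 + 47, so a_0 = 3.
  51 = 1*47 + 4, so a_1 = 1.
  47 = 11*4 + 3, so a_2 = 11.
  4 = 1*3 + 1, so a_3 = 1.
  3 = 3*1 + 0, so a_4 = 3.
so x = [3; 1, 11, 1, 3].
Convergents (p_i = a_i*p_{i-1} + p_{i-2}, q_i = a_i*q_{i-1} + q_{i-2} with p_{-2}=0, p_{-1}=1, q_{-2}=1, q_{-1}=0), until the denominator exceeds 6:
  i=0: a_0=3, p_0 = 3*1 + 0 = 3, q_0 = 3*0 + 1 = 1.
  i=1: a_1=1, p_1 = 1*3 + 1 = 4, q_1 = 1*1 + 0 = 1.
  i=2: a_2=11, p_2 = 11*4 + 3 = 47, q_2 = 11*1 + 1 = 12.
q_2 = 12 > 6, so the last convergent with denominator <= 6 is p_1/q_1 = 4/1.
The closest fraction with denominator <= 6 is either p_1/q_1 or the intermediate fraction (k*p_1 + p_0)/(k*q_1 + q_0) with the largest k >= 1 whose denominator stays <= 6; these approach x as k grows, and every other convergent or intermediate fraction in range is farther away.
Largest k: floor((6 - q_0)/q_1) = floor((6 - 1)/1) = 5.
That gives (5*4 + 3)/(5*1 + 1) = 23/6.
Compare the errors: |x - 4/1| = |200*1 - 4*51|/(51*1) = 4/51, and |x - 23/6| = |200*6 - 23*51|/(51*6) = 27/306.
Cross-multiplying, 4*306 = 1224 < 1377 = 27*51, so 4/51 is smaller: the convergent 4/1 is closer to x than 23/6.

4/1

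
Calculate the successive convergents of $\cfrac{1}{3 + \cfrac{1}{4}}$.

Using the convergent recurrence p_i = a_i*p_{i-1} + p_{i-2}, q_i = a_i*q_{i-1} + q_{i-2} with p_{-2}=0, p_{-1}=1, q_{-2}=1, q_{-1}=0:
  i=0: a_0=0, p_0 = 0*1 + 0 = 0, q_0 = 0*0 + 1 = 1.
  i=1: a_1=3, p_1 = 3*0 + 1 = 1, q_1 = 3*1 + 0 = 3.
  i=2: a_2=4, p_2 = 4*1 + 0 = 4, q_2 = 4*3 + 1 = 13.

0/1, 1/3, 4/13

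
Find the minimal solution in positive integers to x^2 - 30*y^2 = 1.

(x, y) = (11, 2)

First expand sqrt(30) as a continued fraction. With x_i = (sqrt(30) + m_i)/d_i and (m_0, d_0) = (0, 1): a_0 = floor(sqrt(30)) = 5, since 5^2 = 25 <= 30 < 36 = 6^2.
Iterate m_{i+1} = d_i*a_i - m_i, d_{i+1} = (30 - m_{i+1}^2)/d_i, a_{i+1} = floor((a_0 + m_{i+1})/d_{i+1}):
  m_1 = 1*5 - 0 = 5, d_1 = (30 - 5^2)/1 = 5/1 = 5, a_1 = floor((5 + 5)/5) = 2.
  m_2 = 5*2 - 5 = 5, d_2 = (30 - 5^2)/5 = 5/5 = 1, a_2 = floor((5 + 5)/1) = 10.
  m_3 = 1*10 - 5 = 5, d_3 = (30 - 5^2)/1 = 5/1 = 5: (m_3, d_3) = (m_1, d_1) = (5, 5), so from here the quotients repeat a_1, a_2; the period length is 2.
So sqrt(30) = [5; (2, 10)] with period length k = 2.
k is even, so the fundamental solution of x^2 - 30y^2 = 1 is (p_{k-1}, q_{k-1}) = (p_1, q_1); compute convergents through index 1.
Convergents (p_i = a_i*p_{i-1} + p_{i-2}, q_i = a_i*q_{i-1} + q_{i-2} with p_{-2}=0, p_{-1}=1, q_{-2}=1, q_{-1}=0):
  i=0: a_0=5, p_0 = 5*1 + 0 = 5, q_0 = 5*0 + 1 = 1.
  i=1: a_1=2, p_1 = 2*5 + 1 = 11, q_1 = 2*1 + 0 = 2.
Check: 11^2 - 30*2^2 = 121 - 120 = 1, so (x, y) = (11, 2) solves the equation, and by the theorem it is the least positive solution.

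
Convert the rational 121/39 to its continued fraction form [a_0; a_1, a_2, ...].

Run the Euclidean algorithm on 121 and 39; the successive quotients are the partial quotients a_0, a_1, ... (each step inverts the fractional part left over by the previous one):
  121 = 3*39 + 4, so a_0 = 3.
  39 = 9*4 + 3, so a_1 = 9.
  4 = 1*3 + 1, so a_2 = 1.
  3 = 3*1 + 0, so a_3 = 3.
The remainder reaches 0 after 4 divisions, so the expansion has 4 partial quotients, read off in order.

[3; 9, 1, 3]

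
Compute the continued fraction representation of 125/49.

Run the Euclidean algorithm on 125 and 49; the successive quotients are the partial quotients a_0, a_1, ... (each step inverts the fractional part left over by the previous one):
  125 = 2*49 + 27, so a_0 = 2.
  49 = 1*27 + 22, so a_1 = 1.
  27 = 1*22 + 5, so a_2 = 1.
  22 = 4*5 + 2, so a_3 = 4.
  5 = 2*2 + 1, so a_4 = 2.
  2 = 2*1 + 0, so a_5 = 2.
The remainder reaches 0 after 6 divisions, so the expansion has 6 partial quotients, read off in order.

[2; 1, 1, 4, 2, 2]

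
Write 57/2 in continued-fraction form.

Run the Euclidean algorithm on 57 and 2; the successive quotients are the partial quotients a_0, a_1, ... (each step inverts the fractional part left over by the previous one):
  57 = 28*2 + 1, so a_0 = 28.
  2 = 2*1 + 0, so a_1 = 2.
The remainder reaches 0 after 2 divisions, so the expansion has 2 partial quotients, read off in order.

[28; 2]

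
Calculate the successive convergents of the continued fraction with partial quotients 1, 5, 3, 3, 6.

1/1, 6/5, 19/16, 63/53, 397/334

Using the convergent recurrence p_i = a_i*p_{i-1} + p_{i-2}, q_i = a_i*q_{i-1} + q_{i-2} with p_{-2}=0, p_{-1}=1, q_{-2}=1, q_{-1}=0:
  i=0: a_0=1, p_0 = 1*1 + 0 = 1, q_0 = 1*0 + 1 = 1.
  i=1: a_1=5, p_1 = 5*1 + 1 = 6, q_1 = 5*1 + 0 = 5.
  i=2: a_2=3, p_2 = 3*6 + 1 = 19, q_2 = 3*5 + 1 = 16.
  i=3: a_3=3, p_3 = 3*19 + 6 = 63, q_3 = 3*16 + 5 = 53.
  i=4: a_4=6, p_4 = 6*63 + 19 = 397, q_4 = 6*53 + 16 = 334.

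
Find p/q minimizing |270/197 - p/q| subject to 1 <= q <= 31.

Expand x = 270/197 as a continued fraction with the Euclidean algorithm:
  270 = 1*197 + 73, so a_0 = 1.
  197 = 2*73 + 51, so a_1 = 2.
  73 = 1*51 + 22, so a_2 = 1.
  51 = 2*22 + 7, so a_3 = 2.
  22 = 3*7 + 1, so a_4 = 3.
  7 = 7*1 + 0, so a_5 = 7.
so x = [1; 2, 1, 2, 3, 7].
Convergents (p_i = a_i*p_{i-1} + p_{i-2}, q_i = a_i*q_{i-1} + q_{i-2} with p_{-2}=0, p_{-1}=1, q_{-2}=1, q_{-1}=0), until the denominator exceeds 31:
  i=0: a_0=1, p_0 = 1*1 + 0 = 1, q_0 = 1*0 + 1 = 1.
  i=1: a_1=2, p_1 = 2*1 + 1 = 3, q_1 = 2*1 + 0 = 2.
  i=2: a_2=1, p_2 = 1*3 + 1 = 4, q_2 = 1*2 + 1 = 3.
  i=3: a_3=2, p_3 = 2*4 + 3 = 11, q_3 = 2*3 + 2 = 8.
  i=4: a_4=3, p_4 = 3*11 + 4 = 37, q_4 = 3*8 + 3 = 27.
  i=5: a_5=7, p_5 = 7*37 + 11 = 270, q_5 = 7*27 + 8 = 197.
q_5 = 197 > 31, so the last convergent with denominator <= 31 is p_4/q_4 = 37/27.
The closest fraction with denominator <= 31 is either p_4/q_4 or the intermediate fraction (k*p_4 + p_3)/(k*q_4 + q_3) with the largest k >= 1 whose denominator stays <= 31; these approach x as k grows, and every other convergent or intermediate fraction in range is farther away.
Largest k: floor((31 - q_3)/q_4) = floor((31 - 8)/27) = 0.
Since k = 0, no intermediate fraction beyond p_4/q_4 has denominator <= 31, so the convergent 37/27 is the closest (its error is |270*27 - 37*197|/(197*27) = 1/5319).

37/27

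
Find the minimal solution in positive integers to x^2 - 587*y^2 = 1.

First expand sqrt(587) as a continued fraction. With x_i = (sqrt(587) + m_i)/d_i and (m_0, d_0) = (0, 1): a_0 = floor(sqrt(587)) = 24, since 24^2 = 576 <= 587 < 625 = 25^2.
Iterate m_{i+1} = d_i*a_i - m_i, d_{i+1} = (587 - m_{i+1}^2)/d_i, a_{i+1} = floor((a_0 + m_{i+1})/d_{i+1}):
  m_1 = 1*24 - 0 = 24, d_1 = (587 - 24^2)/1 = 11/1 = 11, a_1 = floor((24 + 24)/11) = 4.
  m_2 = 11*4 - 24 = 20, d_2 = (587 - 20^2)/11 = 187/11 = 17, a_2 = floor((24 + 20)/17) = 2.
  m_3 = 17*2 - 20 = 14, d_3 = (587 - 14^2)/17 = 391/17 = 23, a_3 = floor((24 + 14)/23) = 1.
  m_4 = 23*1 - 14 = 9, d_4 = (587 - 9^2)/23 = 506/23 = 22, a_4 = floor((24 + 9)/22) = 1.
  m_5 = 22*1 - 9 = 13, d_5 = (587 - 13^2)/22 = 418/22 = 19, a_5 = floor((24 + 13)/19) = 1.
  m_6 = 19*1 - 13 = 6, d_6 = (587 - 6^2)/19 = 551/19 = 29, a_6 = floor((24 + 6)/29) = 1.
  m_7 = 29*1 - 6 = 23, d_7 = (587 - 23^2)/29 = 58/29 = 2, a_7 = floor((24 + 23)/2) = 23.
  m_8 = 2*23 - 23 = 23, d_8 = (587 - 23^2)/2 = 58/2 = 29, a_8 = floor((24 + 23)/29) = 1.
  m_9 = 29*1 - 23 = 6, d_9 = (587 - 6^2)/29 = 551/29 = 19, a_9 = floor((24 + 6)/19) = 1.
  m_10 = 19*1 - 6 = 13, d_10 = (587 - 13^2)/19 = 418/19 = 22, a_10 = floor((24 + 13)/22) = 1.
  m_11 = 22*1 - 13 = 9, d_11 = (587 - 9^2)/22 = 506/22 = 23, a_11 = floor((24 + 9)/23) = 1.
  m_12 = 23*1 - 9 = 14, d_12 = (587 - 14^2)/23 = 391/23 = 17, a_12 = floor((24 + 14)/17) = 2.
  m_13 = 17*2 - 14 = 20, d_13 = (587 - 20^2)/17 = 187/17 = 11, a_13 = floor((24 + 20)/11) = 4.
  m_14 = 11*4 - 20 = 24, d_14 = (587 - 24^2)/11 = 11/11 = 1, a_14 = floor((24 + 24)/1) = 48.
  m_15 = 1*48 - 24 = 24, d_15 = (587 - 24^2)/1 = 11/1 = 11: (m_15, d_15) = (m_1, d_1) = (24, 11), so from here the quotients repeat a_1, ..., a_14; the period length is 14.
So sqrt(587) = [24; (4, 2, 1, 1, 1, 1, 23, 1, 1, 1, 1, 2, 4, 48)] with period length k = 14.
k is even, so the fundamental solution of x^2 - 587y^2 = 1 is (p_{k-1}, q_{k-1}) = (p_13, q_13); compute convergents through index 13.
Convergents (p_i = a_i*p_{i-1} + p_{i-2}, q_i = a_i*q_{i-1} + q_{i-2} with p_{-2}=0, p_{-1}=1, q_{-2}=1, q_{-1}=0):
  i=0: a_0=24, p_0 = 24*1 + 0 = 24, q_0 = 24*0 + 1 = 1.
  i=1: a_1=4, p_1 = 4*24 + 1 = 97, q_1 = 4*1 + 0 = 4.
  i=2: a_2=2, p_2 = 2*97 + 24 = 218, q_2 = 2*4 + 1 = 9.
  i=3: a_3=1, p_3 = 1*218 + 97 = 315, q_3 = 1*9 + 4 = 13.
  i=4: a_4=1, p_4 = 1*315 + 218 = 533, q_4 = 1*13 + 9 = 22.
  i=5: a_5=1, p_5 = 1*533 + 315 = 848, q_5 = 1*22 + 13 = 35.
  i=6: a_6=1, p_6 = 1*848 + 533 = 1381, q_6 = 1*35 + 22 = 57.
  i=7: a_7=23, p_7 = 23*1381 + 848 = 32611, q_7 = 23*57 + 35 = 1346.
  i=8: a_8=1, p_8 = 1*32611 + 1381 = 33992, q_8 = 1*1346 + 57 = 1403.
  i=9: a_9=1, p_9 = 1*33992 + 32611 = 66603, q_9 = 1*1403 + 1346 = 2749.
  i=10: a_10=1, p_10 = 1*66603 + 33992 = 100595, q_10 = 1*2749 + 1403 = 4152.
  i=11: a_11=1, p_11 = 1*100595 + 66603 = 167198, q_11 = 1*4152 + 2749 = 6901.
  i=12: a_12=2, p_12 = 2*167198 + 100595 = 434991, q_12 = 2*6901 + 4152 = 17954.
  i=13: a_13=4, p_13 = 4*434991 + 167198 = 1907162, q_13 = 4*17954 + 6901 = 78717.
Check: 1907162^2 - 587*78717^2 = 3637266894244 - 3637266894243 = 1, so (x, y) = (1907162, 78717) solves the equation, and by the theorem it is the least positive solution.

(x, y) = (1907162, 78717)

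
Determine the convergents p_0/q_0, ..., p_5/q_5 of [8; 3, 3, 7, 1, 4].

8/1, 25/3, 83/10, 606/73, 689/83, 3362/405

Using the convergent recurrence p_i = a_i*p_{i-1} + p_{i-2}, q_i = a_i*q_{i-1} + q_{i-2} with p_{-2}=0, p_{-1}=1, q_{-2}=1, q_{-1}=0:
  i=0: a_0=8, p_0 = 8*1 + 0 = 8, q_0 = 8*0 + 1 = 1.
  i=1: a_1=3, p_1 = 3*8 + 1 = 25, q_1 = 3*1 + 0 = 3.
  i=2: a_2=3, p_2 = 3*25 + 8 = 83, q_2 = 3*3 + 1 = 10.
  i=3: a_3=7, p_3 = 7*83 + 25 = 606, q_3 = 7*10 + 3 = 73.
  i=4: a_4=1, p_4 = 1*606 + 83 = 689, q_4 = 1*73 + 10 = 83.
  i=5: a_5=4, p_5 = 4*689 + 606 = 3362, q_5 = 4*83 + 73 = 405.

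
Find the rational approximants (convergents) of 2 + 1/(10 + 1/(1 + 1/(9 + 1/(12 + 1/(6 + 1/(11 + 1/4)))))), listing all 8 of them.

Using the convergent recurrence p_i = a_i*p_{i-1} + p_{i-2}, q_i = a_i*q_{i-1} + q_{i-2} with p_{-2}=0, p_{-1}=1, q_{-2}=1, q_{-1}=0:
  i=0: a_0=2, p_0 = 2*1 + 0 = 2, q_0 = 2*0 + 1 = 1.
  i=1: a_1=10, p_1 = 10*2 + 1 = 21, q_1 = 10*1 + 0 = 10.
  i=2: a_2=1, p_2 = 1*21 + 2 = 23, q_2 = 1*10 + 1 = 11.
  i=3: a_3=9, p_3 = 9*23 + 21 = 228, q_3 = 9*11 + 10 = 109.
  i=4: a_4=12, p_4 = 12*228 + 23 = 2759, q_4 = 12*109 + 11 = 1319.
  i=5: a_5=6, p_5 = 6*2759 + 228 = 16782, q_5 = 6*1319 + 109 = 8023.
  i=6: a_6=11, p_6 = 11*16782 + 2759 = 187361, q_6 = 11*8023 + 1319 = 89572.
  i=7: a_7=4, p_7 = 4*187361 + 16782 = 766226, q_7 = 4*89572 + 8023 = 366311.

2/1, 21/10, 23/11, 228/109, 2759/1319, 16782/8023, 187361/89572, 766226/366311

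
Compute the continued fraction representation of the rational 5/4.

[1; 4]

Run the Euclidean algorithm on 5 and 4; the successive quotients are the partial quotients a_0, a_1, ... (each step inverts the fractional part left over by the previous one):
  5 = 1*4 + 1, so a_0 = 1.
  4 = 4*1 + 0, so a_1 = 4.
The remainder reaches 0 after 2 divisions, so the expansion has 2 partial quotients, read off in order.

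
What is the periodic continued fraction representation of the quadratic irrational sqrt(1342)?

Write x_i = (sqrt(1342) + m_i)/d_i with (m_0, d_0) = (0, 1). a_0 = floor(sqrt(1342)) = 36, since 36^2 = 1296 <= 1342 < 1369 = 37^2.
Iterate m_{i+1} = d_i*a_i - m_i, d_{i+1} = (1342 - m_{i+1}^2)/d_i, a_{i+1} = floor((a_0 + m_{i+1})/d_{i+1}):
  m_1 = 1*36 - 0 = 36, d_1 = (1342 - 36^2)/1 = 46/1 = 46, a_1 = floor((36 + 36)/46) = 1.
  m_2 = 46*1 - 36 = 10, d_2 = (1342 - 10^2)/46 = 1242/46 = 27, a_2 = floor((36 + 10)/27) = 1.
  m_3 = 27*1 - 10 = 17, d_3 = (1342 - 17^2)/27 = 1053/27 = 39, a_3 = floor((36 + 17)/39) = 1.
  m_4 = 39*1 - 17 = 22, d_4 = (1342 - 22^2)/39 = 858/39 = 22, a_4 = floor((36 + 22)/22) = 2.
  m_5 = 22*2 - 22 = 22, d_5 = (1342 - 22^2)/22 = 858/22 = 39, a_5 = floor((36 + 22)/39) = 1.
  m_6 = 39*1 - 22 = 17, d_6 = (1342 - 17^2)/39 = 1053/39 = 27, a_6 = floor((36 + 17)/27) = 1.
  m_7 = 27*1 - 17 = 10, d_7 = (1342 - 10^2)/27 = 1242/27 = 46, a_7 = floor((36 + 10)/46) = 1.
  m_8 = 46*1 - 10 = 36, d_8 = (1342 - 36^2)/46 = 46/46 = 1, a_8 = floor((36 + 36)/1) = 72.
  m_9 = 1*72 - 36 = 36, d_9 = (1342 - 36^2)/1 = 46/1 = 46: (m_9, d_9) = (m_1, d_1) = (36, 46), so from here the quotients repeat a_1, ..., a_8; the period length is 8.
Hence the expansion of sqrt(1342) is a_0 = 36 followed by the repeating block 1, 1, 1, 2, 1, 1, 1, 72 (period 8).

[36; (1, 1, 1, 2, 1, 1, 1, 72)]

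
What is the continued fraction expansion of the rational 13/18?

Run the Euclidean algorithm on 13 and 18; the successive quotients are the partial quotients a_0, a_1, ... (each step inverts the fractional part left over by the previous one):
  13 = 0*18 + 13, so a_0 = 0.
  18 = 1*13 + 5, so a_1 = 1.
  13 = 2*5 + 3, so a_2 = 2.
  5 = 1*3 + 2, so a_3 = 1.
  3 = 1*2 + 1, so a_4 = 1.
  2 = 2*1 + 0, so a_5 = 2.
The remainder reaches 0 after 6 divisions, so the expansion has 6 partial quotients, read off in order.

[0; 1, 2, 1, 1, 2]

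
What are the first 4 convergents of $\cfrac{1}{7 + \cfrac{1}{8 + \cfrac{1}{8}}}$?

Using the convergent recurrence p_i = a_i*p_{i-1} + p_{i-2}, q_i = a_i*q_{i-1} + q_{i-2} with p_{-2}=0, p_{-1}=1, q_{-2}=1, q_{-1}=0:
  i=0: a_0=0, p_0 = 0*1 + 0 = 0, q_0 = 0*0 + 1 = 1.
  i=1: a_1=7, p_1 = 7*0 + 1 = 1, q_1 = 7*1 + 0 = 7.
  i=2: a_2=8, p_2 = 8*1 + 0 = 8, q_2 = 8*7 + 1 = 57.
  i=3: a_3=8, p_3 = 8*8 + 1 = 65, q_3 = 8*57 + 7 = 463.

0/1, 1/7, 8/57, 65/463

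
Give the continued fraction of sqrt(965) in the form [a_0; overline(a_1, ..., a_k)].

[31; overline(15, 1, 1, 15, 62)]

Write x_i = (sqrt(965) + m_i)/d_i with (m_0, d_0) = (0, 1). a_0 = floor(sqrt(965)) = 31, since 31^2 = 961 <= 965 < 1024 = 32^2.
Iterate m_{i+1} = d_i*a_i - m_i, d_{i+1} = (965 - m_{i+1}^2)/d_i, a_{i+1} = floor((a_0 + m_{i+1})/d_{i+1}):
  m_1 = 1*31 - 0 = 31, d_1 = (965 - 31^2)/1 = 4/1 = 4, a_1 = floor((31 + 31)/4) = 15.
  m_2 = 4*15 - 31 = 29, d_2 = (965 - 29^2)/4 = 124/4 = 31, a_2 = floor((31 + 29)/31) = 1.
  m_3 = 31*1 - 29 = 2, d_3 = (965 - 2^2)/31 = 961/31 = 31, a_3 = floor((31 + 2)/31) = 1.
  m_4 = 31*1 - 2 = 29, d_4 = (965 - 29^2)/31 = 124/31 = 4, a_4 = floor((31 + 29)/4) = 15.
  m_5 = 4*15 - 29 = 31, d_5 = (965 - 31^2)/4 = 4/4 = 1, a_5 = floor((31 + 31)/1) = 62.
  m_6 = 1*62 - 31 = 31, d_6 = (965 - 31^2)/1 = 4/1 = 4: (m_6, d_6) = (m_1, d_1) = (31, 4), so from here the quotients repeat a_1, ..., a_5; the period length is 5.
Hence the expansion of sqrt(965) is a_0 = 31 followed by the repeating block 15, 1, 1, 15, 62 (period 5).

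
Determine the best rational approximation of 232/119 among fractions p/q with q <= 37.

39/20

Expand x = 232/119 as a continued fraction with the Euclidean algorithm:
  232 = 1*119 + 113, so a_0 = 1.
  119 = 1*113 + 6, so a_1 = 1.
  113 = 18*6 + 5, so a_2 = 18.
  6 = 1*5 + 1, so a_3 = 1.
  5 = 5*1 + 0, so a_4 = 5.
so x = [1; 1, 18, 1, 5].
Convergents (p_i = a_i*p_{i-1} + p_{i-2}, q_i = a_i*q_{i-1} + q_{i-2} with p_{-2}=0, p_{-1}=1, q_{-2}=1, q_{-1}=0), until the denominator exceeds 37:
  i=0: a_0=1, p_0 = 1*1 + 0 = 1, q_0 = 1*0 + 1 = 1.
  i=1: a_1=1, p_1 = 1*1 + 1 = 2, q_1 = 1*1 + 0 = 1.
  i=2: a_2=18, p_2 = 18*2 + 1 = 37, q_2 = 18*1 + 1 = 19.
  i=3: a_3=1, p_3 = 1*37 + 2 = 39, q_3 = 1*19 + 1 = 20.
  i=4: a_4=5, p_4 = 5*39 + 37 = 232, q_4 = 5*20 + 19 = 119.
q_4 = 119 > 37, so the last convergent with denominator <= 37 is p_3/q_3 = 39/20.
The closest fraction with denominator <= 37 is either p_3/q_3 or the intermediate fraction (k*p_3 + p_2)/(k*q_3 + q_2) with the largest k >= 1 whose denominator stays <= 37; these approach x as k grows, and every other convergent or intermediate fraction in range is farther away.
Largest k: floor((37 - q_2)/q_3) = floor((37 - 19)/20) = 0.
Since k = 0, no intermediate fraction beyond p_3/q_3 has denominator <= 37, so the convergent 39/20 is the closest (its error is |232*20 - 39*119|/(119*20) = 1/2380).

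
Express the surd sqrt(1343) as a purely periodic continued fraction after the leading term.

Write x_i = (sqrt(1343) + m_i)/d_i with (m_0, d_0) = (0, 1). a_0 = floor(sqrt(1343)) = 36, since 36^2 = 1296 <= 1343 < 1369 = 37^2.
Iterate m_{i+1} = d_i*a_i - m_i, d_{i+1} = (1343 - m_{i+1}^2)/d_i, a_{i+1} = floor((a_0 + m_{i+1})/d_{i+1}):
  m_1 = 1*36 - 0 = 36, d_1 = (1343 - 36^2)/1 = 47/1 = 47, a_1 = floor((36 + 36)/47) = 1.
  m_2 = 47*1 - 36 = 11, d_2 = (1343 - 11^2)/47 = 1222/47 = 26, a_2 = floor((36 + 11)/26) = 1.
  m_3 = 26*1 - 11 = 15, d_3 = (1343 - 15^2)/26 = 1118/26 = 43, a_3 = floor((36 + 15)/43) = 1.
  m_4 = 43*1 - 15 = 28, d_4 = (1343 - 28^2)/43 = 559/43 = 13, a_4 = floor((36 + 28)/13) = 4.
  m_5 = 13*4 - 28 = 24, d_5 = (1343 - 24^2)/13 = 767/13 = 59, a_5 = floor((36 + 24)/59) = 1.
  m_6 = 59*1 - 24 = 35, d_6 = (1343 - 35^2)/59 = 118/59 = 2, a_6 = floor((36 + 35)/2) = 35.
  m_7 = 2*35 - 35 = 35, d_7 = (1343 - 35^2)/2 = 118/2 = 59, a_7 = floor((36 + 35)/59) = 1.
  m_8 = 59*1 - 35 = 24, d_8 = (1343 - 24^2)/59 = 767/59 = 13, a_8 = floor((36 + 24)/13) = 4.
  m_9 = 13*4 - 24 = 28, d_9 = (1343 - 28^2)/13 = 559/13 = 43, a_9 = floor((36 + 28)/43) = 1.
  m_10 = 43*1 - 28 = 15, d_10 = (1343 - 15^2)/43 = 1118/43 = 26, a_10 = floor((36 + 15)/26) = 1.
  m_11 = 26*1 - 15 = 11, d_11 = (1343 - 11^2)/26 = 1222/26 = 47, a_11 = floor((36 + 11)/47) = 1.
  m_12 = 47*1 - 11 = 36, d_12 = (1343 - 36^2)/47 = 47/47 = 1, a_12 = floor((36 + 36)/1) = 72.
  m_13 = 1*72 - 36 = 36, d_13 = (1343 - 36^2)/1 = 47/1 = 47: (m_13, d_13) = (m_1, d_1) = (36, 47), so from here the quotients repeat a_1, ..., a_12; the period length is 12.
Hence the expansion of sqrt(1343) is a_0 = 36 followed by the repeating block 1, 1, 1, 4, 1, 35, 1, 4, 1, 1, 1, 72 (period 12).

[36; (1, 1, 1, 4, 1, 35, 1, 4, 1, 1, 1, 72)]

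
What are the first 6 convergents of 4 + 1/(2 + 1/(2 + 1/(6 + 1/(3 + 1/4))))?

Using the convergent recurrence p_i = a_i*p_{i-1} + p_{i-2}, q_i = a_i*q_{i-1} + q_{i-2} with p_{-2}=0, p_{-1}=1, q_{-2}=1, q_{-1}=0:
  i=0: a_0=4, p_0 = 4*1 + 0 = 4, q_0 = 4*0 + 1 = 1.
  i=1: a_1=2, p_1 = 2*4 + 1 = 9, q_1 = 2*1 + 0 = 2.
  i=2: a_2=2, p_2 = 2*9 + 4 = 22, q_2 = 2*2 + 1 = 5.
  i=3: a_3=6, p_3 = 6*22 + 9 = 141, q_3 = 6*5 + 2 = 32.
  i=4: a_4=3, p_4 = 3*141 + 22 = 445, q_4 = 3*32 + 5 = 101.
  i=5: a_5=4, p_5 = 4*445 + 141 = 1921, q_5 = 4*101 + 32 = 436.

4/1, 9/2, 22/5, 141/32, 445/101, 1921/436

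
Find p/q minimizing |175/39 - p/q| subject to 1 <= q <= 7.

9/2

Expand x = 175/39 as a continued fraction with the Euclidean algorithm:
  175 = 4*39 + 19, so a_0 = 4.
  39 = 2*19 + 1, so a_1 = 2.
  19 = 19*1 + 0, so a_2 = 19.
so x = [4; 2, 19].
Convergents (p_i = a_i*p_{i-1} + p_{i-2}, q_i = a_i*q_{i-1} + q_{i-2} with p_{-2}=0, p_{-1}=1, q_{-2}=1, q_{-1}=0), until the denominator exceeds 7:
  i=0: a_0=4, p_0 = 4*1 + 0 = 4, q_0 = 4*0 + 1 = 1.
  i=1: a_1=2, p_1 = 2*4 + 1 = 9, q_1 = 2*1 + 0 = 2.
  i=2: a_2=19, p_2 = 19*9 + 4 = 175, q_2 = 19*2 + 1 = 39.
q_2 = 39 > 7, so the last convergent with denominator <= 7 is p_1/q_1 = 9/2.
The closest fraction with denominator <= 7 is either p_1/q_1 or the intermediate fraction (k*p_1 + p_0)/(k*q_1 + q_0) with the largest k >= 1 whose denominator stays <= 7; these approach x as k grows, and every other convergent or intermediate fraction in range is farther away.
Largest k: floor((7 - q_0)/q_1) = floor((7 - 1)/2) = 3.
That gives (3*9 + 4)/(3*2 + 1) = 31/7.
Compare the errors: |x - 9/2| = |175*2 - 9*39|/(39*2) = 1/78, and |x - 31/7| = |175*7 - 31*39|/(39*7) = 16/273.
Cross-multiplying, 1*273 = 273 < 1248 = 16*78, so 1/78 is smaller: the convergent 9/2 is closer to x than 31/7.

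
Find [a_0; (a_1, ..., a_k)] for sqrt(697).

[26; (2, 2, 52)]

Write x_i = (sqrt(697) + m_i)/d_i with (m_0, d_0) = (0, 1). a_0 = floor(sqrt(697)) = 26, since 26^2 = 676 <= 697 < 729 = 27^2.
Iterate m_{i+1} = d_i*a_i - m_i, d_{i+1} = (697 - m_{i+1}^2)/d_i, a_{i+1} = floor((a_0 + m_{i+1})/d_{i+1}):
  m_1 = 1*26 - 0 = 26, d_1 = (697 - 26^2)/1 = 21/1 = 21, a_1 = floor((26 + 26)/21) = 2.
  m_2 = 21*2 - 26 = 16, d_2 = (697 - 16^2)/21 = 441/21 = 21, a_2 = floor((26 + 16)/21) = 2.
  m_3 = 21*2 - 16 = 26, d_3 = (697 - 26^2)/21 = 21/21 = 1, a_3 = floor((26 + 26)/1) = 52.
  m_4 = 1*52 - 26 = 26, d_4 = (697 - 26^2)/1 = 21/1 = 21: (m_4, d_4) = (m_1, d_1) = (26, 21), so from here the quotients repeat a_1, ..., a_3; the period length is 3.
Hence the expansion of sqrt(697) is a_0 = 26 followed by the repeating block 2, 2, 52 (period 3).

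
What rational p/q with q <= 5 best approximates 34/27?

5/4

Expand x = 34/27 as a continued fraction with the Euclidean algorithm:
  34 = 1*27 + 7, so a_0 = 1.
  27 = 3*7 + 6, so a_1 = 3.
  7 = 1*6 + 1, so a_2 = 1.
  6 = 6*1 + 0, so a_3 = 6.
so x = [1; 3, 1, 6].
Convergents (p_i = a_i*p_{i-1} + p_{i-2}, q_i = a_i*q_{i-1} + q_{i-2} with p_{-2}=0, p_{-1}=1, q_{-2}=1, q_{-1}=0), until the denominator exceeds 5:
  i=0: a_0=1, p_0 = 1*1 + 0 = 1, q_0 = 1*0 + 1 = 1.
  i=1: a_1=3, p_1 = 3*1 + 1 = 4, q_1 = 3*1 + 0 = 3.
  i=2: a_2=1, p_2 = 1*4 + 1 = 5, q_2 = 1*3 + 1 = 4.
  i=3: a_3=6, p_3 = 6*5 + 4 = 34, q_3 = 6*4 + 3 = 27.
q_3 = 27 > 5, so the last convergent with denominator <= 5 is p_2/q_2 = 5/4.
The closest fraction with denominator <= 5 is either p_2/q_2 or the intermediate fraction (k*p_2 + p_1)/(k*q_2 + q_1) with the largest k >= 1 whose denominator stays <= 5; these approach x as k grows, and every other convergent or intermediate fraction in range is farther away.
Largest k: floor((5 - q_1)/q_2) = floor((5 - 3)/4) = 0.
Since k = 0, no intermediate fraction beyond p_2/q_2 has denominator <= 5, so the convergent 5/4 is the closest (its error is |34*4 - 5*27|/(27*4) = 1/108).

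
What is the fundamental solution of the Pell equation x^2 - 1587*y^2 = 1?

(x, y) = (978122, 24553)

First expand sqrt(1587) as a continued fraction. With x_i = (sqrt(1587) + m_i)/d_i and (m_0, d_0) = (0, 1): a_0 = floor(sqrt(1587)) = 39, since 39^2 = 1521 <= 1587 < 1600 = 40^2.
Iterate m_{i+1} = d_i*a_i - m_i, d_{i+1} = (1587 - m_{i+1}^2)/d_i, a_{i+1} = floor((a_0 + m_{i+1})/d_{i+1}):
  m_1 = 1*39 - 0 = 39, d_1 = (1587 - 39^2)/1 = 66/1 = 66, a_1 = floor((39 + 39)/66) = 1.
  m_2 = 66*1 - 39 = 27, d_2 = (1587 - 27^2)/66 = 858/66 = 13, a_2 = floor((39 + 27)/13) = 5.
  m_3 = 13*5 - 27 = 38, d_3 = (1587 - 38^2)/13 = 143/13 = 11, a_3 = floor((39 + 38)/11) = 7.
  m_4 = 11*7 - 38 = 39, d_4 = (1587 - 39^2)/11 = 66/11 = 6, a_4 = floor((39 + 39)/6) = 13.
  m_5 = 6*13 - 39 = 39, d_5 = (1587 - 39^2)/6 = 66/6 = 11, a_5 = floor((39 + 39)/11) = 7.
  m_6 = 11*7 - 39 = 38, d_6 = (1587 - 38^2)/11 = 143/11 = 13, a_6 = floor((39 + 38)/13) = 5.
  m_7 = 13*5 - 38 = 27, d_7 = (1587 - 27^2)/13 = 858/13 = 66, a_7 = floor((39 + 27)/66) = 1.
  m_8 = 66*1 - 27 = 39, d_8 = (1587 - 39^2)/66 = 66/66 = 1, a_8 = floor((39 + 39)/1) = 78.
  m_9 = 1*78 - 39 = 39, d_9 = (1587 - 39^2)/1 = 66/1 = 66: (m_9, d_9) = (m_1, d_1) = (39, 66), so from here the quotients repeat a_1, ..., a_8; the period length is 8.
So sqrt(1587) = [39; (1, 5, 7, 13, 7, 5, 1, 78)] with period length k = 8.
k is even, so the fundamental solution of x^2 - 1587y^2 = 1 is (p_{k-1}, q_{k-1}) = (p_7, q_7); compute convergents through index 7.
Convergents (p_i = a_i*p_{i-1} + p_{i-2}, q_i = a_i*q_{i-1} + q_{i-2} with p_{-2}=0, p_{-1}=1, q_{-2}=1, q_{-1}=0):
  i=0: a_0=39, p_0 = 39*1 + 0 = 39, q_0 = 39*0 + 1 = 1.
  i=1: a_1=1, p_1 = 1*39 + 1 = 40, q_1 = 1*1 + 0 = 1.
  i=2: a_2=5, p_2 = 5*40 + 39 = 239, q_2 = 5*1 + 1 = 6.
  i=3: a_3=7, p_3 = 7*239 + 40 = 1713, q_3 = 7*6 + 1 = 43.
  i=4: a_4=13, p_4 = 13*1713 + 239 = 22508, q_4 = 13*43 + 6 = 565.
  i=5: a_5=7, p_5 = 7*22508 + 1713 = 159269, q_5 = 7*565 + 43 = 3998.
  i=6: a_6=5, p_6 = 5*159269 + 22508 = 818853, q_6 = 5*3998 + 565 = 20555.
  i=7: a_7=1, p_7 = 1*818853 + 159269 = 978122, q_7 = 1*20555 + 3998 = 24553.
Check: 978122^2 - 1587*24553^2 = 956722646884 - 956722646883 = 1, so (x, y) = (978122, 24553) solves the equation, and by the theorem it is the least positive solution.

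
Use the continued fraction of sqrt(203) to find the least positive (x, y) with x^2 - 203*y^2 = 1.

First expand sqrt(203) as a continued fraction. With x_i = (sqrt(203) + m_i)/d_i and (m_0, d_0) = (0, 1): a_0 = floor(sqrt(203)) = 14, since 14^2 = 196 <= 203 < 225 = 15^2.
Iterate m_{i+1} = d_i*a_i - m_i, d_{i+1} = (203 - m_{i+1}^2)/d_i, a_{i+1} = floor((a_0 + m_{i+1})/d_{i+1}):
  m_1 = 1*14 - 0 = 14, d_1 = (203 - 14^2)/1 = 7/1 = 7, a_1 = floor((14 + 14)/7) = 4.
  m_2 = 7*4 - 14 = 14, d_2 = (203 - 14^2)/7 = 7/7 = 1, a_2 = floor((14 + 14)/1) = 28.
  m_3 = 1*28 - 14 = 14, d_3 = (203 - 14^2)/1 = 7/1 = 7: (m_3, d_3) = (m_1, d_1) = (14, 7), so from here the quotients repeat a_1, a_2; the period length is 2.
So sqrt(203) = [14; (4, 28)] with period length k = 2.
k is even, so the fundamental solution of x^2 - 203y^2 = 1 is (p_{k-1}, q_{k-1}) = (p_1, q_1); compute convergents through index 1.
Convergents (p_i = a_i*p_{i-1} + p_{i-2}, q_i = a_i*q_{i-1} + q_{i-2} with p_{-2}=0, p_{-1}=1, q_{-2}=1, q_{-1}=0):
  i=0: a_0=14, p_0 = 14*1 + 0 = 14, q_0 = 14*0 + 1 = 1.
  i=1: a_1=4, p_1 = 4*14 + 1 = 57, q_1 = 4*1 + 0 = 4.
Check: 57^2 - 203*4^2 = 3249 - 3248 = 1, so (x, y) = (57, 4) solves the equation, and by the theorem it is the least positive solution.

(x, y) = (57, 4)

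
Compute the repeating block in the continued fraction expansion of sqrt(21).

[4; (1, 1, 2, 1, 1, 8)]

Write x_i = (sqrt(21) + m_i)/d_i with (m_0, d_0) = (0, 1). a_0 = floor(sqrt(21)) = 4, since 4^2 = 16 <= 21 < 25 = 5^2.
Iterate m_{i+1} = d_i*a_i - m_i, d_{i+1} = (21 - m_{i+1}^2)/d_i, a_{i+1} = floor((a_0 + m_{i+1})/d_{i+1}):
  m_1 = 1*4 - 0 = 4, d_1 = (21 - 4^2)/1 = 5/1 = 5, a_1 = floor((4 + 4)/5) = 1.
  m_2 = 5*1 - 4 = 1, d_2 = (21 - 1^2)/5 = 20/5 = 4, a_2 = floor((4 + 1)/4) = 1.
  m_3 = 4*1 - 1 = 3, d_3 = (21 - 3^2)/4 = 12/4 = 3, a_3 = floor((4 + 3)/3) = 2.
  m_4 = 3*2 - 3 = 3, d_4 = (21 - 3^2)/3 = 12/3 = 4, a_4 = floor((4 + 3)/4) = 1.
  m_5 = 4*1 - 3 = 1, d_5 = (21 - 1^2)/4 = 20/4 = 5, a_5 = floor((4 + 1)/5) = 1.
  m_6 = 5*1 - 1 = 4, d_6 = (21 - 4^2)/5 = 5/5 = 1, a_6 = floor((4 + 4)/1) = 8.
  m_7 = 1*8 - 4 = 4, d_7 = (21 - 4^2)/1 = 5/1 = 5: (m_7, d_7) = (m_1, d_1) = (4, 5), so from here the quotients repeat a_1, ..., a_6; the period length is 6.
Hence the expansion of sqrt(21) is a_0 = 4 followed by the repeating block 1, 1, 2, 1, 1, 8 (period 6).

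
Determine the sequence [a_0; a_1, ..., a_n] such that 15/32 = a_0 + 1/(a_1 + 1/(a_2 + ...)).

Run the Euclidean algorithm on 15 and 32; the successive quotients are the partial quotients a_0, a_1, ... (each step inverts the fractional part left over by the previous one):
  15 = 0*32 + 15, so a_0 = 0.
  32 = 2*15 + 2, so a_1 = 2.
  15 = 7*2 + 1, so a_2 = 7.
  2 = 2*1 + 0, so a_3 = 2.
The remainder reaches 0 after 4 divisions, so the expansion has 4 partial quotients, read off in order.

[0; 2, 7, 2]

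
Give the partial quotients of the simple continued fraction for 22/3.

Run the Euclidean algorithm on 22 and 3; the successive quotients are the partial quotients a_0, a_1, ... (each step inverts the fractional part left over by the previous one):
  22 = 7*3 + 1, so a_0 = 7.
  3 = 3*1 + 0, so a_1 = 3.
The remainder reaches 0 after 2 divisions, so the expansion has 2 partial quotients, read off in order.

[7; 3]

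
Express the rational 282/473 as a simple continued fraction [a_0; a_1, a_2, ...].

Run the Euclidean algorithm on 282 and 473; the successive quotients are the partial quotients a_0, a_1, ... (each step inverts the fractional part left over by the previous one):
  282 = 0*473 + 282, so a_0 = 0.
  473 = 1*282 + 191, so a_1 = 1.
  282 = 1*191 + 91, so a_2 = 1.
  191 = 2*91 + 9, so a_3 = 2.
  91 = 10*9 + 1, so a_4 = 10.
  9 = 9*1 + 0, so a_5 = 9.
The remainder reaches 0 after 6 divisions, so the expansion has 6 partial quotients, read off in order.

[0; 1, 1, 2, 10, 9]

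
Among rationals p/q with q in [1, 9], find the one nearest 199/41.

34/7

Expand x = 199/41 as a continued fraction with the Euclidean algorithm:
  199 = 4*41 + 35, so a_0 = 4.
  41 = 1*35 + 6, so a_1 = 1.
  35 = 5*6 + 5, so a_2 = 5.
  6 = 1*5 + 1, so a_3 = 1.
  5 = 5*1 + 0, so a_4 = 5.
so x = [4; 1, 5, 1, 5].
Convergents (p_i = a_i*p_{i-1} + p_{i-2}, q_i = a_i*q_{i-1} + q_{i-2} with p_{-2}=0, p_{-1}=1, q_{-2}=1, q_{-1}=0), until the denominator exceeds 9:
  i=0: a_0=4, p_0 = 4*1 + 0 = 4, q_0 = 4*0 + 1 = 1.
  i=1: a_1=1, p_1 = 1*4 + 1 = 5, q_1 = 1*1 + 0 = 1.
  i=2: a_2=5, p_2 = 5*5 + 4 = 29, q_2 = 5*1 + 1 = 6.
  i=3: a_3=1, p_3 = 1*29 + 5 = 34, q_3 = 1*6 + 1 = 7.
  i=4: a_4=5, p_4 = 5*34 + 29 = 199, q_4 = 5*7 + 6 = 41.
q_4 = 41 > 9, so the last convergent with denominator <= 9 is p_3/q_3 = 34/7.
The closest fraction with denominator <= 9 is either p_3/q_3 or the intermediate fraction (k*p_3 + p_2)/(k*q_3 + q_2) with the largest k >= 1 whose denominator stays <= 9; these approach x as k grows, and every other convergent or intermediate fraction in range is farther away.
Largest k: floor((9 - q_2)/q_3) = floor((9 - 6)/7) = 0.
Since k = 0, no intermediate fraction beyond p_3/q_3 has denominator <= 9, so the convergent 34/7 is the closest (its error is |199*7 - 34*41|/(41*7) = 1/287).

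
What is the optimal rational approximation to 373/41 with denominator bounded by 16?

Expand x = 373/41 as a continued fraction with the Euclidean algorithm:
  373 = 9*41 + 4, so a_0 = 9.
  41 = 10*4 + 1, so a_1 = 10.
  4 = 4*1 + 0, so a_2 = 4.
so x = [9; 10, 4].
Convergents (p_i = a_i*p_{i-1} + p_{i-2}, q_i = a_i*q_{i-1} + q_{i-2} with p_{-2}=0, p_{-1}=1, q_{-2}=1, q_{-1}=0), until the denominator exceeds 16:
  i=0: a_0=9, p_0 = 9*1 + 0 = 9, q_0 = 9*0 + 1 = 1.
  i=1: a_1=10, p_1 = 10*9 + 1 = 91, q_1 = 10*1 + 0 = 10.
  i=2: a_2=4, p_2 = 4*91 + 9 = 373, q_2 = 4*10 + 1 = 41.
q_2 = 41 > 16, so the last convergent with denominator <= 16 is p_1/q_1 = 91/10.
The closest fraction with denominator <= 16 is either p_1/q_1 or the intermediate fraction (k*p_1 + p_0)/(k*q_1 + q_0) with the largest k >= 1 whose denominator stays <= 16; these approach x as k grows, and every other convergent or intermediate fraction in range is farther away.
Largest k: floor((16 - q_0)/q_1) = floor((16 - 1)/10) = 1.
That gives (1*91 + 9)/(1*10 + 1) = 100/11.
Compare the errors: |x - 91/10| = |373*10 - 91*41|/(41*10) = 1/410, and |x - 100/11| = |373*11 - 100*41|/(41*11) = 3/451.
Cross-multiplying, 1*451 = 451 < 1230 = 3*410, so 1/410 is smaller: the convergent 91/10 is closer to x than 100/11.

91/10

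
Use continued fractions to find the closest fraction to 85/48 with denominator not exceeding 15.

Expand x = 85/48 as a continued fraction with the Euclidean algorithm:
  85 = 1*48 + 37, so a_0 = 1.
  48 = 1*37 + 11, so a_1 = 1.
  37 = 3*11 + 4, so a_2 = 3.
  11 = 2*4 + 3, so a_3 = 2.
  4 = 1*3 + 1, so a_4 = 1.
  3 = 3*1 + 0, so a_5 = 3.
so x = [1; 1, 3, 2, 1, 3].
Convergents (p_i = a_i*p_{i-1} + p_{i-2}, q_i = a_i*q_{i-1} + q_{i-2} with p_{-2}=0, p_{-1}=1, q_{-2}=1, q_{-1}=0), until the denominator exceeds 15:
  i=0: a_0=1, p_0 = 1*1 + 0 = 1, q_0 = 1*0 + 1 = 1.
  i=1: a_1=1, p_1 = 1*1 + 1 = 2, q_1 = 1*1 + 0 = 1.
  i=2: a_2=3, p_2 = 3*2 + 1 = 7, q_2 = 3*1 + 1 = 4.
  i=3: a_3=2, p_3 = 2*7 + 2 = 16, q_3 = 2*4 + 1 = 9.
  i=4: a_4=1, p_4 = 1*16 + 7 = 23, q_4 = 1*9 + 4 = 13.
  i=5: a_5=3, p_5 = 3*23 + 16 = 85, q_5 = 3*13 + 9 = 48.
q_5 = 48 > 15, so the last convergent with denominator <= 15 is p_4/q_4 = 23/13.
The closest fraction with denominator <= 15 is either p_4/q_4 or the intermediate fraction (k*p_4 + p_3)/(k*q_4 + q_3) with the largest k >= 1 whose denominator stays <= 15; these approach x as k grows, and every other convergent or intermediate fraction in range is farther away.
Largest k: floor((15 - q_3)/q_4) = floor((15 - 9)/13) = 0.
Since k = 0, no intermediate fraction beyond p_4/q_4 has denominator <= 15, so the convergent 23/13 is the closest (its error is |85*13 - 23*48|/(48*13) = 1/624).

23/13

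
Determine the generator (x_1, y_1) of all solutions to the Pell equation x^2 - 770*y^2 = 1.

First expand sqrt(770) as a continued fraction. With x_i = (sqrt(770) + m_i)/d_i and (m_0, d_0) = (0, 1): a_0 = floor(sqrt(770)) = 27, since 27^2 = 729 <= 770 < 784 = 28^2.
Iterate m_{i+1} = d_i*a_i - m_i, d_{i+1} = (770 - m_{i+1}^2)/d_i, a_{i+1} = floor((a_0 + m_{i+1})/d_{i+1}):
  m_1 = 1*27 - 0 = 27, d_1 = (770 - 27^2)/1 = 41/1 = 41, a_1 = floor((27 + 27)/41) = 1.
  m_2 = 41*1 - 27 = 14, d_2 = (770 - 14^2)/41 = 574/41 = 14, a_2 = floor((27 + 14)/14) = 2.
  m_3 = 14*2 - 14 = 14, d_3 = (770 - 14^2)/14 = 574/14 = 41, a_3 = floor((27 + 14)/41) = 1.
  m_4 = 41*1 - 14 = 27, d_4 = (770 - 27^2)/41 = 41/41 = 1, a_4 = floor((27 + 27)/1) = 54.
  m_5 = 1*54 - 27 = 27, d_5 = (770 - 27^2)/1 = 41/1 = 41: (m_5, d_5) = (m_1, d_1) = (27, 41), so from here the quotients repeat a_1, ..., a_4; the period length is 4.
So sqrt(770) = [27; (1, 2, 1, 54)] with period length k = 4.
k is even, so the fundamental solution of x^2 - 770y^2 = 1 is (p_{k-1}, q_{k-1}) = (p_3, q_3); compute convergents through index 3.
Convergents (p_i = a_i*p_{i-1} + p_{i-2}, q_i = a_i*q_{i-1} + q_{i-2} with p_{-2}=0, p_{-1}=1, q_{-2}=1, q_{-1}=0):
  i=0: a_0=27, p_0 = 27*1 + 0 = 27, q_0 = 27*0 + 1 = 1.
  i=1: a_1=1, p_1 = 1*27 + 1 = 28, q_1 = 1*1 + 0 = 1.
  i=2: a_2=2, p_2 = 2*28 + 27 = 83, q_2 = 2*1 + 1 = 3.
  i=3: a_3=1, p_3 = 1*83 + 28 = 111, q_3 = 1*3 + 1 = 4.
Check: 111^2 - 770*4^2 = 12321 - 12320 = 1, so (x, y) = (111, 4) solves the equation, and by the theorem it is the least positive solution.

(x, y) = (111, 4)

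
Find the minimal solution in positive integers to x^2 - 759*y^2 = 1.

(x, y) = (551, 20)

First expand sqrt(759) as a continued fraction. With x_i = (sqrt(759) + m_i)/d_i and (m_0, d_0) = (0, 1): a_0 = floor(sqrt(759)) = 27, since 27^2 = 729 <= 759 < 784 = 28^2.
Iterate m_{i+1} = d_i*a_i - m_i, d_{i+1} = (759 - m_{i+1}^2)/d_i, a_{i+1} = floor((a_0 + m_{i+1})/d_{i+1}):
  m_1 = 1*27 - 0 = 27, d_1 = (759 - 27^2)/1 = 30/1 = 30, a_1 = floor((27 + 27)/30) = 1.
  m_2 = 30*1 - 27 = 3, d_2 = (759 - 3^2)/30 = 750/30 = 25, a_2 = floor((27 + 3)/25) = 1.
  m_3 = 25*1 - 3 = 22, d_3 = (759 - 22^2)/25 = 275/25 = 11, a_3 = floor((27 + 22)/11) = 4.
  m_4 = 11*4 - 22 = 22, d_4 = (759 - 22^2)/11 = 275/11 = 25, a_4 = floor((27 + 22)/25) = 1.
  m_5 = 25*1 - 22 = 3, d_5 = (759 - 3^2)/25 = 750/25 = 30, a_5 = floor((27 + 3)/30) = 1.
  m_6 = 30*1 - 3 = 27, d_6 = (759 - 27^2)/30 = 30/30 = 1, a_6 = floor((27 + 27)/1) = 54.
  m_7 = 1*54 - 27 = 27, d_7 = (759 - 27^2)/1 = 30/1 = 30: (m_7, d_7) = (m_1, d_1) = (27, 30), so from here the quotients repeat a_1, ..., a_6; the period length is 6.
So sqrt(759) = [27; (1, 1, 4, 1, 1, 54)] with period length k = 6.
k is even, so the fundamental solution of x^2 - 759y^2 = 1 is (p_{k-1}, q_{k-1}) = (p_5, q_5); compute convergents through index 5.
Convergents (p_i = a_i*p_{i-1} + p_{i-2}, q_i = a_i*q_{i-1} + q_{i-2} with p_{-2}=0, p_{-1}=1, q_{-2}=1, q_{-1}=0):
  i=0: a_0=27, p_0 = 27*1 + 0 = 27, q_0 = 27*0 + 1 = 1.
  i=1: a_1=1, p_1 = 1*27 + 1 = 28, q_1 = 1*1 + 0 = 1.
  i=2: a_2=1, p_2 = 1*28 + 27 = 55, q_2 = 1*1 + 1 = 2.
  i=3: a_3=4, p_3 = 4*55 + 28 = 248, q_3 = 4*2 + 1 = 9.
  i=4: a_4=1, p_4 = 1*248 + 55 = 303, q_4 = 1*9 + 2 = 11.
  i=5: a_5=1, p_5 = 1*303 + 248 = 551, q_5 = 1*11 + 9 = 20.
Check: 551^2 - 759*20^2 = 303601 - 303600 = 1, so (x, y) = (551, 20) solves the equation, and by the theorem it is the least positive solution.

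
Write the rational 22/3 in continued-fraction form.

[7; 3]

Run the Euclidean algorithm on 22 and 3; the successive quotients are the partial quotients a_0, a_1, ... (each step inverts the fractional part left over by the previous one):
  22 = 7*3 + 1, so a_0 = 7.
  3 = 3*1 + 0, so a_1 = 3.
The remainder reaches 0 after 2 divisions, so the expansion has 2 partial quotients, read off in order.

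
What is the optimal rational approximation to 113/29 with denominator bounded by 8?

Expand x = 113/29 as a continued fraction with the Euclidean algorithm:
  113 = 3*29 + 26, so a_0 = 3.
  29 = 1*26 + 3, so a_1 = 1.
  26 = 8*3 + 2, so a_2 = 8.
  3 = 1*2 + 1, so a_3 = 1.
  2 = 2*1 + 0, so a_4 = 2.
so x = [3; 1, 8, 1, 2].
Convergents (p_i = a_i*p_{i-1} + p_{i-2}, q_i = a_i*q_{i-1} + q_{i-2} with p_{-2}=0, p_{-1}=1, q_{-2}=1, q_{-1}=0), until the denominator exceeds 8:
  i=0: a_0=3, p_0 = 3*1 + 0 = 3, q_0 = 3*0 + 1 = 1.
  i=1: a_1=1, p_1 = 1*3 + 1 = 4, q_1 = 1*1 + 0 = 1.
  i=2: a_2=8, p_2 = 8*4 + 3 = 35, q_2 = 8*1 + 1 = 9.
q_2 = 9 > 8, so the last convergent with denominator <= 8 is p_1/q_1 = 4/1.
The closest fraction with denominator <= 8 is either p_1/q_1 or the intermediate fraction (k*p_1 + p_0)/(k*q_1 + q_0) with the largest k >= 1 whose denominator stays <= 8; these approach x as k grows, and every other convergent or intermediate fraction in range is farther away.
Largest k: floor((8 - q_0)/q_1) = floor((8 - 1)/1) = 7.
That gives (7*4 + 3)/(7*1 + 1) = 31/8.
Compare the errors: |x - 4/1| = |113*1 - 4*29|/(29*1) = 3/29, and |x - 31/8| = |113*8 - 31*29|/(29*8) = 5/232.
Cross-multiplying, 5*29 = 145 < 696 = 3*232, so 5/232 is smaller: the intermediate fraction 31/8 is closer to x than 4/1.

31/8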